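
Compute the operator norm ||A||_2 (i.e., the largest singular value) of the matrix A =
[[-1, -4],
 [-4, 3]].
||A||_2 = sqrt((42 + sqrt(320))/2) ≈ 5.4721 (= sqrt(largest eigenvalue of A^T A))

||A||_2 = sigma_max(A) = sqrt(lambda_max(A^T A)). Form the symmetric matrix M = A^T A =
[[17, -8],
 [-8, 25]].
Its characteristic polynomial (trace, determinant of M give the coefficients) is
  p(λ) = det(λ I - M) = λ^2 - 42λ + 361.
For λ^2 - 42λ + 361 the discriminant is 320. It is nonnegative but not a perfect square, so the roots are real and irrational: λ = (42 ± sqrt(320))/2 ≈ 29.9443, 12.0557.
So the eigenvalues of A^T A are ≈ 12.0557, 29.9443 (all ≥ 0, as they must be for A^T A). The largest is λ_max = (42 + sqrt(320))/2 ≈ 29.9443, hence ||A||_2 = sqrt(λ_max) = sqrt((42 + sqrt(320))/2) ≈ 5.4721.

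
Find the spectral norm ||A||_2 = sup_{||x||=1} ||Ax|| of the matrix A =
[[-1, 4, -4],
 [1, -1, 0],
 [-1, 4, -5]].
||A||_2 ≈ 8.6862 (= sqrt(largest eigenvalue of A^T A))

||A||_2 = sigma_max(A) = sqrt(lambda_max(A^T A)). Form the symmetric matrix M = A^T A =
[[3, -9, 9],
 [-9, 33, -36],
 [9, -36, 41]].
Its characteristic polynomial (trace, sum of principal 2x2 minors, determinant of M give the coefficients) is
  p(λ) = det(λ I - M) = λ^3 - 77λ^2 + 117λ - 9.
No integer candidate from the rational root theorem (±divisors of 9) is a root, so the roots are irrational. The cubic discriminant is Δ = 59777712 > 0, so there are three distinct real roots. p(0) = -9 and p(1) = 32 have opposite signs, so a root lies in (0, 1); Newton's method refines it to λ ≈ 0.0813. p(1) = 32 and p(2) = -75 have opposite signs, so a root lies in (1, 2); Newton's method refines it to λ ≈ 1.4678. p(75) = -2484 and p(76) = 3107 have opposite signs, so a root lies in (75, 76); Newton's method refines it to λ ≈ 75.4509. Check (Vieta): the three roots sum to 77, matching tr M = 77.
So the eigenvalues of A^T A are ≈ 0.0813, 1.4678, 75.4509 (all ≥ 0, as they must be for A^T A). The largest is λ_max ≈ 75.4509, hence ||A||_2 = sqrt(λ_max) ≈ 8.6862.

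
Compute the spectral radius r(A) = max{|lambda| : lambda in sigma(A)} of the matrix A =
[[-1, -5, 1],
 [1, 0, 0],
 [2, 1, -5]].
r(A) ≈ 5.3434

The eigenvalues of A are the roots of its characteristic polynomial. With M = A (coefficients from the trace, the sum of principal 2x2 minors, and det A):
  p(λ) = det(λ I - M) = λ^3 + 6λ^2 + 8λ + 24.
No integer candidate from the rational root theorem (±divisors of 24) is a root, so the roots are irrational. The cubic discriminant is Δ = -15296 < 0, so there is one real root and a complex-conjugate pair. p(-6) = -24 and p(-5) = 9 have opposite signs, so a root lies in (-6, -5); Newton's method refines it to λ ≈ -5.3434. Dividing out (λ - (-5.3434)) leaves approximately λ^2 + 0.6566λ + 4.4915. For λ^2 + 0.6566λ + 4.4915 the discriminant is -17.535. It is negative, so the remaining roots are the complex-conjugate pair λ ≈ -0.3283 ± 2.0937i. Their product equals the constant term, so |λ|^2 ≈ 4.4915 and |λ| ≈ 2.1193.
Thus the eigenvalues (to 4 decimals) are -5.3434 (modulus 5.3434); -0.3283 ± 2.0937i (modulus 2.1193). The spectral radius is the largest modulus: r(A) ≈ 5.3434. (Cross-check: r(A) ≤ ||A||_2 ≈ 6.3805; equality holds whenever A is normal, though it can also hold for some non-normal A.)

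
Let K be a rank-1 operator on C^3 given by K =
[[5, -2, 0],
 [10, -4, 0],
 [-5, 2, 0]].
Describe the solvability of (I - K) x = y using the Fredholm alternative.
(I - K) is singular (det(I - K) = 0, i.e. 1 ∈ sigma(K)). (I - K) x = y is solvable iff y ⊥ ker((I - K)^*) = span{(5, -2, 0)}, i.e. iff 5y_1 - 2y_2 = 0. When solvable, the solutions are x = y + c·(1, 2, -1), c arbitrary (ker(I - K) = span{(1, 2, -1)}, dimension 1).

K has rank 1, so it is an outer product K = u v^T: every row of K is a multiple of one row vector. Reading off the entries, u = (1, 2, -1) and v = (5, -2, 0) (row i of K equals u_i·v^T). A rank-one matrix u v^T satisfies K u = u (v·u) and kills the (2)-dimensional subspace v^⊥, so its characteristic polynomial is lambda^2 (lambda - v·u) with v·u = tr K = 1. Hence the eigenvalues of I - K are 1 (multiplicity 2) and 1 - (1) = 0, so det(I - K) = 0. (Direct check: I - K =
[[-4, 2, 0],
 [-10, 5, 0],
 [5, -2, 1]]
has determinant 0.) So 1 is an eigenvalue of K and (I - K) is not invertible. The finite-dimensional Fredholm alternative says: either (I - K) is invertible, or ker(I - K) ≠ {0} and then range(I - K) = ker((I - K)^*)^⊥, with dim ker(I - K) = dim ker((I - K)^*). We are in the second case, so we need both kernels. Kernel of I - K: (I - K) u = u - u (v·u) = u - u = 0, so ker(I - K) = span{u} = span{(1, 2, -1)} (it is exactly 1-dimensional because rank(I - K) = 2). Kernel of the adjoint: K is real, so (I - K)^* = I - K^T = I - v u^T, and (I - v u^T) v = v - v (u·v) = 0; hence ker((I - K)^*) = span{v} = span{(5, -2, 0)}. Therefore (I - K) x = y is solvable iff <y, v> = 0, i.e. iff 5y_1 - 2y_2 = 0. When this holds, K y = u (v·y) = 0, so (I - K) y = y and x = y is a particular solution; the full solution set is the line x = y + c·u = y + c·(1, 2, -1), c ∈ C.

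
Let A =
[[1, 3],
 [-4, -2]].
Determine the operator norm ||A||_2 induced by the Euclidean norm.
||A||_2 = sqrt((30 + sqrt(500))/2) ≈ 5.1167 (= sqrt(largest eigenvalue of A^T A))

||A||_2 = sigma_max(A) = sqrt(lambda_max(A^T A)). Form the symmetric matrix M = A^T A =
[[17, 11],
 [11, 13]].
Its characteristic polynomial (trace, determinant of M give the coefficients) is
  p(λ) = det(λ I - M) = λ^2 - 30λ + 100.
For λ^2 - 30λ + 100 the discriminant is 500. It is nonnegative but not a perfect square, so the roots are real and irrational: λ = (30 ± sqrt(500))/2 ≈ 26.1803, 3.8197.
So the eigenvalues of A^T A are ≈ 3.8197, 26.1803 (all ≥ 0, as they must be for A^T A). The largest is λ_max = (30 + sqrt(500))/2 ≈ 26.1803, hence ||A||_2 = sqrt(λ_max) = sqrt((30 + sqrt(500))/2) ≈ 5.1167.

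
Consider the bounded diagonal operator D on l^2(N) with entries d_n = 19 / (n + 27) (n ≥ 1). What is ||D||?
||D|| = 19/28 (attained at n = 1)

For D diagonal, ||D|| = sup_n |d_n| = sup_n 19/(n + 27). This is positive and strictly decreasing in n, so the supremum is attained at n = 1: d_1 = 19/(1 + 27) = 19/28. Hence ||D|| = 19/28.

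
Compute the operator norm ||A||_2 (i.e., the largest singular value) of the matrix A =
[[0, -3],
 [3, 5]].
||A||_2 = sqrt((43 + sqrt(1525))/2) ≈ 6.4051 (= sqrt(largest eigenvalue of A^T A))

||A||_2 = sigma_max(A) = sqrt(lambda_max(A^T A)). Form the symmetric matrix M = A^T A =
[[9, 15],
 [15, 34]].
Its characteristic polynomial (trace, determinant of M give the coefficients) is
  p(λ) = det(λ I - M) = λ^2 - 43λ + 81.
For λ^2 - 43λ + 81 the discriminant is 1525. It is nonnegative but not a perfect square, so the roots are real and irrational: λ = (43 ± sqrt(1525))/2 ≈ 41.0256, 1.9744.
So the eigenvalues of A^T A are ≈ 1.9744, 41.0256 (all ≥ 0, as they must be for A^T A). The largest is λ_max = (43 + sqrt(1525))/2 ≈ 41.0256, hence ||A||_2 = sqrt(λ_max) = sqrt((43 + sqrt(1525))/2) ≈ 6.4051.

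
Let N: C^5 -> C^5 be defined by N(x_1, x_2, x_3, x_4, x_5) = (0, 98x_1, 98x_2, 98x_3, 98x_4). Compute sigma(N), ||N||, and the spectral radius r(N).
sigma(N) = {0}; ||N|| = 98; r(N) = 0. (N is nilpotent with N^5 = 0.)

On C^5, N is a strictly lower-triangular matrix with 98 on the subdiagonal and zeros elsewhere, so its characteristic polynomial is lambda^5 and every eigenvalue is 0: sigma(N) = {0}. For the operator norm, N e_i = 98e_{i+1} for i = 1, ..., 4 and N e_5 = 0, so the singular values of N are 98 (with multiplicity 4) and 0; hence ||N|| = 98. The spectral radius r(N) = max|lambda| = 0. Note ||N|| > r(N) — characteristic of non-normal nilpotent operators. Indeed N^5 = 0.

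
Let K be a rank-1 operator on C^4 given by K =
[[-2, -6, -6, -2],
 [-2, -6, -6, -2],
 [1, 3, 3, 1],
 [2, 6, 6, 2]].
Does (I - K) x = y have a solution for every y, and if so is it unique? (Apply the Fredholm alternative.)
(I - K) is invertible (det(I - K) = 4 ≠ 0), so for every y in C^4 the equation (I - K) x = y has a unique solution.

K has rank 1, so it is an outer product K = u v^T: every row of K is a multiple of one row vector. Reading off the entries, u = (2, 2, -1, -2) and v = (-1, -3, -3, -1) (row i of K equals u_i·v^T). A rank-one matrix u v^T satisfies K u = u (v·u) and kills the (3)-dimensional subspace v^⊥, so its characteristic polynomial is lambda^3 (lambda - v·u) with v·u = tr K = -3. Hence the eigenvalues of I - K are 1 (multiplicity 3) and 1 - (-3) = 4, so det(I - K) = 4. (Direct check: I - K =
[[3, 6, 6, 2],
 [2, 7, 6, 2],
 [-1, -3, -2, -1],
 [-2, -6, -6, -1]]
has determinant 4.) The finite-dimensional Fredholm alternative says: either (I - K) is invertible, or ker(I - K) ≠ {0} and then range(I - K) = ker((I - K)^*)^⊥, with dim ker(I - K) = dim ker((I - K)^*). Since det(I - K) ≠ 0, 1 is not an eigenvalue of K and ker(I - K) = {0}, so we are in the first case: for every y there is a unique x = (I - K)^(-1) y. Explicitly, by the Sherman–Morrison formula, (I - u v^T)^(-1) = I + u v^T/(1 - v·u), i.e. (I - K)^(-1) = I + K/(4).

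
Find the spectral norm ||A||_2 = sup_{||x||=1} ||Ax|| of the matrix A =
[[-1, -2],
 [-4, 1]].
||A||_2 = sqrt((22 + sqrt(160))/2) ≈ 4.1623 (= sqrt(largest eigenvalue of A^T A))

||A||_2 = sigma_max(A) = sqrt(lambda_max(A^T A)). Form the symmetric matrix M = A^T A =
[[17, -2],
 [-2, 5]].
Its characteristic polynomial (trace, determinant of M give the coefficients) is
  p(λ) = det(λ I - M) = λ^2 - 22λ + 81.
For λ^2 - 22λ + 81 the discriminant is 160. It is nonnegative but not a perfect square, so the roots are real and irrational: λ = (22 ± sqrt(160))/2 ≈ 17.3246, 4.6754.
So the eigenvalues of A^T A are ≈ 4.6754, 17.3246 (all ≥ 0, as they must be for A^T A). The largest is λ_max = (22 + sqrt(160))/2 ≈ 17.3246, hence ||A||_2 = sqrt(λ_max) = sqrt((22 + sqrt(160))/2) ≈ 4.1623.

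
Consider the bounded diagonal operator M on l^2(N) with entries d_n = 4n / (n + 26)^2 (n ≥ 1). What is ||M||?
||M|| = 1/26 (attained at n = 26)

For M diagonal, ||M|| = sup_n |d_n|. Treat f(x) = 4x / (x + 26)^2 for real x > 0. By the quotient rule, f'(x) = 4(26 - x)/(x + 26)^3, which is positive for x < 26 and negative for x > 26. So f has a unique maximum at x = 26, and since 26 is a positive integer, the supremum over n ≥ 1 is attained at n = 26: d_26 = 4·26/(26 + 26)^2 = 4·26/2704 = 1/26. Hence ||M|| = 1/26.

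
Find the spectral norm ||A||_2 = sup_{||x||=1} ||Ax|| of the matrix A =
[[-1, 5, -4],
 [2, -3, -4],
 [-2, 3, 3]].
||A||_2 ≈ 7.2351 (= sqrt(largest eigenvalue of A^T A))

||A||_2 = sigma_max(A) = sqrt(lambda_max(A^T A)). Form the symmetric matrix M = A^T A =
[[9, -17, -10],
 [-17, 43, 1],
 [-10, 1, 41]].
Its characteristic polynomial (trace, sum of principal 2x2 minors, determinant of M give the coefficients) is
  p(λ) = det(λ I - M) = λ^3 - 93λ^2 + 2129λ - 49.
No integer candidate from the rational root theorem (±divisors of 49) is a root, so the roots are irrational. The cubic discriminant is Δ = 619755808 > 0, so there are three distinct real roots. p(0) = -49 and p(1) = 1988 have opposite signs, so a root lies in (0, 1); Newton's method refines it to λ ≈ 0.023. p(40) = 311 and p(41) = -172 have opposite signs, so a root lies in (40, 41); Newton's method refines it to λ ≈ 40.6301. p(52) = -205 and p(53) = 428 have opposite signs, so a root lies in (52, 53); Newton's method refines it to λ ≈ 52.3469. Check (Vieta): the three roots sum to 93, matching tr M = 93.
So the eigenvalues of A^T A are ≈ 0.023, 40.6301, 52.3469 (all ≥ 0, as they must be for A^T A). The largest is λ_max ≈ 52.3469, hence ||A||_2 = sqrt(λ_max) ≈ 7.2351.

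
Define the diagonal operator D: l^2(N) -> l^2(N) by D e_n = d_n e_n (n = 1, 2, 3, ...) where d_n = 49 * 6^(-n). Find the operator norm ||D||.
||D|| = 49/6 (attained at n = 1)

For D diagonal, ||D|| = sup_n |d_n|. The sequence d_n = 49 * 6^(-n) is positive and strictly decreasing (ratio 6^(-1) < 1), so the supremum is d_1 = 49/6. Hence ||D|| = 49/6.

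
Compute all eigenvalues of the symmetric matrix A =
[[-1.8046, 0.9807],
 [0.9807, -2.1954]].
sigma(A) ≈ {-3, -1}

A is real symmetric, so its spectrum consists of real eigenvalues. Expanding the characteristic polynomial of the displayed matrix gives
  det(λ I - A) = p(λ) = λ^2 + (4)λ + (3).
Solving p(λ) = 0 yields eigenvalues ≈ -3, -1. (A is shown rounded to 4 decimals, so these recover the underlying integer eigenvalues to within that precision.)
Verification: the trace of A = -4 equals the sum of eigenvalues -4, and det(A) ≈ 3.0000 matches the eigenvalue product 3.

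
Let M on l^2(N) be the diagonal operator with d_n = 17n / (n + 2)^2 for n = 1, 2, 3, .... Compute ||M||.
||M|| = 17/8 (attained at n = 2)

For M diagonal, ||M|| = sup_n |d_n|. Treat f(x) = 17x / (x + 2)^2 for real x > 0. By the quotient rule, f'(x) = 17(2 - x)/(x + 2)^3, which is positive for x < 2 and negative for x > 2. So f has a unique maximum at x = 2, and since 2 is a positive integer, the supremum over n ≥ 1 is attained at n = 2: d_2 = 17·2/(2 + 2)^2 = 17·2/16 = 17/8. Hence ||M|| = 17/8.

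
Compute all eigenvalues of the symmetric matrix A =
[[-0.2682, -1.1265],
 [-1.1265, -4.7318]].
sigma(A) ≈ {-5, 0}

A is real symmetric, so its spectrum consists of real eigenvalues. Expanding the characteristic polynomial of the displayed matrix gives
  det(λ I - A) = p(λ) = λ^2 + (5)λ + (0).
Solving p(λ) = 0 yields eigenvalues ≈ -5, 0. (A is shown rounded to 4 decimals, so these recover the underlying integer eigenvalues to within that precision.)
Verification: the trace of A = -5 equals the sum of eigenvalues -5, and det(A) ≈ 0.0001 matches the eigenvalue product 0.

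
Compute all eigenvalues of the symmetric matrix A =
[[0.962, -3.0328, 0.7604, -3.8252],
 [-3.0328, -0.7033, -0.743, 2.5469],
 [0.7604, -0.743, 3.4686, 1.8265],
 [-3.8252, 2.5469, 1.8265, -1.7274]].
sigma(A) ≈ {-5, -3, 4, 6}

A is real symmetric, so its spectrum consists of real eigenvalues. Expanding the characteristic polynomial of the displayed matrix gives
  det(λ I - A) = p(λ) = λ^4 + (-2)λ^3 + (-41)λ^2 + (41.9985)λ + (360.0094).
Solving p(λ) = 0 yields eigenvalues ≈ -5, -3, 4, 6. (A is shown rounded to 4 decimals, so these recover the underlying integer eigenvalues to within that precision.)
Verification: the trace of A = 2 equals the sum of eigenvalues 2, and det(A) ≈ 360.0094 matches the eigenvalue product 360.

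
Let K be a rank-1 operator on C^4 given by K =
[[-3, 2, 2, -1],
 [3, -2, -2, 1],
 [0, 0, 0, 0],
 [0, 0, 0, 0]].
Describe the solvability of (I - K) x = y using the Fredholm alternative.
(I - K) is invertible (det(I - K) = 6 ≠ 0), so for every y in C^4 the equation (I - K) x = y has a unique solution.

K has rank 1, so it is an outer product K = u v^T: every row of K is a multiple of one row vector. Reading off the entries, u = (1, -1, 0, 0) and v = (-3, 2, 2, -1) (row i of K equals u_i·v^T). A rank-one matrix u v^T satisfies K u = u (v·u) and kills the (3)-dimensional subspace v^⊥, so its characteristic polynomial is lambda^3 (lambda - v·u) with v·u = tr K = -5. Hence the eigenvalues of I - K are 1 (multiplicity 3) and 1 - (-5) = 6, so det(I - K) = 6. (Direct check: I - K =
[[4, -2, -2, 1],
 [-3, 3, 2, -1],
 [0, 0, 1, 0],
 [0, 0, 0, 1]]
has determinant 6.) The finite-dimensional Fredholm alternative says: either (I - K) is invertible, or ker(I - K) ≠ {0} and then range(I - K) = ker((I - K)^*)^⊥, with dim ker(I - K) = dim ker((I - K)^*). Since det(I - K) ≠ 0, 1 is not an eigenvalue of K and ker(I - K) = {0}, so we are in the first case: for every y there is a unique x = (I - K)^(-1) y. Explicitly, by the Sherman–Morrison formula, (I - u v^T)^(-1) = I + u v^T/(1 - v·u), i.e. (I - K)^(-1) = I + K/(6).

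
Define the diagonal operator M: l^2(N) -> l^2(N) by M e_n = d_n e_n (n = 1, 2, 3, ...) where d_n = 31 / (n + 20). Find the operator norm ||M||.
||M|| = 31/21 (attained at n = 1)

For M diagonal, ||M|| = sup_n |d_n| = sup_n 31/(n + 20). This is positive and strictly decreasing in n, so the supremum is attained at n = 1: d_1 = 31/(1 + 20) = 31/21. Hence ||M|| = 31/21.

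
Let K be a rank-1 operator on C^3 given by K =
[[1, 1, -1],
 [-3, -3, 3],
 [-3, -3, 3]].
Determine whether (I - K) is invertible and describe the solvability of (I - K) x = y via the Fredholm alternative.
(I - K) is singular (det(I - K) = 0, i.e. 1 ∈ sigma(K)). (I - K) x = y is solvable iff y ⊥ ker((I - K)^*) = span{(1, 1, -1)}, i.e. iff y_1 + y_2 - y_3 = 0. When solvable, the solutions are x = y + c·(1, -3, -3), c arbitrary (ker(I - K) = span{(1, -3, -3)}, dimension 1).

K has rank 1, so it is an outer product K = u v^T: every row of K is a multiple of one row vector. Reading off the entries, u = (1, -3, -3) and v = (1, 1, -1) (row i of K equals u_i·v^T). A rank-one matrix u v^T satisfies K u = u (v·u) and kills the (2)-dimensional subspace v^⊥, so its characteristic polynomial is lambda^2 (lambda - v·u) with v·u = tr K = 1. Hence the eigenvalues of I - K are 1 (multiplicity 2) and 1 - (1) = 0, so det(I - K) = 0. (Direct check: I - K =
[[0, -1, 1],
 [3, 4, -3],
 [3, 3, -2]]
has determinant 0.) So 1 is an eigenvalue of K and (I - K) is not invertible. The finite-dimensional Fredholm alternative says: either (I - K) is invertible, or ker(I - K) ≠ {0} and then range(I - K) = ker((I - K)^*)^⊥, with dim ker(I - K) = dim ker((I - K)^*). We are in the second case, so we need both kernels. Kernel of I - K: (I - K) u = u - u (v·u) = u - u = 0, so ker(I - K) = span{u} = span{(1, -3, -3)} (it is exactly 1-dimensional because rank(I - K) = 2). Kernel of the adjoint: K is real, so (I - K)^* = I - K^T = I - v u^T, and (I - v u^T) v = v - v (u·v) = 0; hence ker((I - K)^*) = span{v} = span{(1, 1, -1)}. Therefore (I - K) x = y is solvable iff <y, v> = 0, i.e. iff y_1 + y_2 - y_3 = 0. When this holds, K y = u (v·y) = 0, so (I - K) y = y and x = y is a particular solution; the full solution set is the line x = y + c·u = y + c·(1, -3, -3), c ∈ C.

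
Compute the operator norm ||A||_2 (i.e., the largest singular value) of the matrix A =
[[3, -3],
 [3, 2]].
||A||_2 = sqrt((31 + sqrt(61))/2) ≈ 4.4051 (= sqrt(largest eigenvalue of A^T A))

||A||_2 = sigma_max(A) = sqrt(lambda_max(A^T A)). Form the symmetric matrix M = A^T A =
[[18, -3],
 [-3, 13]].
Its characteristic polynomial (trace, determinant of M give the coefficients) is
  p(λ) = det(λ I - M) = λ^2 - 31λ + 225.
For λ^2 - 31λ + 225 the discriminant is 61. It is nonnegative but not a perfect square, so the roots are real and irrational: λ = (31 ± sqrt(61))/2 ≈ 19.4051, 11.5949.
So the eigenvalues of A^T A are ≈ 11.5949, 19.4051 (all ≥ 0, as they must be for A^T A). The largest is λ_max = (31 + sqrt(61))/2 ≈ 19.4051, hence ||A||_2 = sqrt(λ_max) = sqrt((31 + sqrt(61))/2) ≈ 4.4051.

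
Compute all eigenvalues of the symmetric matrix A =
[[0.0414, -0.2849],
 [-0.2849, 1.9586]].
sigma(A) ≈ {0, 2}

A is real symmetric, so its spectrum consists of real eigenvalues. Expanding the characteristic polynomial of the displayed matrix gives
  det(λ I - A) = p(λ) = λ^2 + (-2)λ + (0).
Solving p(λ) = 0 yields eigenvalues ≈ 0, 2. (A is shown rounded to 4 decimals, so these recover the underlying integer eigenvalues to within that precision.)
Verification: the trace of A = 2 equals the sum of eigenvalues 2, and det(A) ≈ -0.0001 matches the eigenvalue product 0.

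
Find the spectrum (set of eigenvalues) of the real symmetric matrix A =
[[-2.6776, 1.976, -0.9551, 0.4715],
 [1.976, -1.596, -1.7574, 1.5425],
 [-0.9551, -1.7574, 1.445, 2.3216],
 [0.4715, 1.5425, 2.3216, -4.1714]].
sigma(A) ≈ {-6, -4, 0, 3}

A is real symmetric, so its spectrum consists of real eigenvalues. Expanding the characteristic polynomial of the displayed matrix gives
  det(λ I - A) = p(λ) = λ^4 + (7)λ^3 + (-6)λ^2 + (-71.9983)λ + (-0.0051).
Solving p(λ) = 0 yields eigenvalues ≈ -6, -4, 0, 3. (A is shown rounded to 4 decimals, so these recover the underlying integer eigenvalues to within that precision.)
Verification: the trace of A = -7 equals the sum of eigenvalues -7, and det(A) ≈ -0.0051 matches the eigenvalue product 0.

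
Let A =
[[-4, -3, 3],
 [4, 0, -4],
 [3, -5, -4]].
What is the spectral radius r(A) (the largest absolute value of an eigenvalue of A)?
r(A) = 8

The eigenvalues of A are the roots of its characteristic polynomial. With M = A (coefficients from the trace, the sum of principal 2x2 minors, and det A):
  p(λ) = det(λ I - M) = λ^3 + 8λ^2 - λ - 8.
By the rational root theorem any rational root is an integer divisor of 8. Testing λ = -8: p(-8) = -512 + 512 + 8 - 8 = 0, so λ = -8 is a root. Dividing out (λ + 8) leaves p(λ) = (λ + 8)(λ^2 - 1). For λ^2 - 1 the discriminant is 4. It is a perfect square (2^2), so the roots are rational: λ = (0 ± 2)/2 = 1, -1.
Thus the eigenvalues (to 4 decimals) are 1 (modulus 1); -1 (modulus 1); -8 (modulus 8). The spectral radius is the largest modulus: r(A) = 8. (Cross-check: r(A) ≤ ||A||_2 ≈ 9.1113; equality holds whenever A is normal, though it can also hold for some non-normal A.)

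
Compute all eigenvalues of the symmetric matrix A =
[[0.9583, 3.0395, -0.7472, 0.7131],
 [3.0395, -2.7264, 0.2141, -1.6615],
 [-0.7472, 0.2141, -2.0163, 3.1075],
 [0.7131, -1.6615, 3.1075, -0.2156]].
sigma(A) ≈ {-6, -3, 2, 3}

A is real symmetric, so its spectrum consists of real eigenvalues. Expanding the characteristic polynomial of the displayed matrix gives
  det(λ I - A) = p(λ) = λ^4 + (4)λ^3 + (-21)λ^2 + (-36)λ + (108.0018).
Solving p(λ) = 0 yields eigenvalues ≈ -6, -3, 2, 3. (A is shown rounded to 4 decimals, so these recover the underlying integer eigenvalues to within that precision.)
Verification: the trace of A = -4 equals the sum of eigenvalues -4, and det(A) ≈ 108.0018 matches the eigenvalue product 108.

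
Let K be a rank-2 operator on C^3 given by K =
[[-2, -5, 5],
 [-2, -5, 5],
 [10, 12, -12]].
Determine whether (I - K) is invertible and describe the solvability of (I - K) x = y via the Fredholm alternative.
(I - K) is invertible (det(I - K) = -6 ≠ 0), so for every y in C^3 the equation (I - K) x = y has a unique solution.

K has rank 2 and factors as K = U V^T = u1 v1^T + u2 v2^T with u1 = (2, 2, 3), v1 = (2, 2, -2), u2 = (3, 3, -2), v2 = (-2, -3, 3) (multiplying out reproduces the displayed K). The nonzero eigenvalues of U V^T coincide with those of the 2 x 2 matrix G = V^T U = [[v1·u1, v1·u2], [v2·u1, v2·u2]] = [[2, 16], [-1, -21]], and by the Sylvester determinant identity det(I_3 - U V^T) = det(I_2 - V^T U) = det([[-1, -16], [1, 22]]) = (-1)(22) - (-16)(1) = -6. (Direct check: I - K =
[[3, 5, -5],
 [2, 6, -5],
 [-10, -12, 13]]
has determinant -6.) The finite-dimensional Fredholm alternative says: either (I - K) is invertible, or ker(I - K) ≠ {0} and then range(I - K) = ker((I - K)^*)^⊥, with dim ker(I - K) = dim ker((I - K)^*). Since det(I - K) ≠ 0, 1 is not an eigenvalue of K and ker(I - K) = {0}, so we are in the first case: for every y there is a unique x = (I - K)^(-1) y. (Explicitly, by the Woodbury identity, (I - U V^T)^(-1) = I + U (I_2 - G)^(-1) V^T.)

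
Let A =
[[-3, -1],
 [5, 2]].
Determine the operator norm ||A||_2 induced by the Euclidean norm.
||A||_2 = sqrt((39 + sqrt(1517))/2) ≈ 6.2429 (= sqrt(largest eigenvalue of A^T A))

||A||_2 = sigma_max(A) = sqrt(lambda_max(A^T A)). Form the symmetric matrix M = A^T A =
[[34, 13],
 [13, 5]].
Its characteristic polynomial (trace, determinant of M give the coefficients) is
  p(λ) = det(λ I - M) = λ^2 - 39λ + 1.
For λ^2 - 39λ + 1 the discriminant is 1517. It is nonnegative but not a perfect square, so the roots are real and irrational: λ = (39 ± sqrt(1517))/2 ≈ 38.9743, 0.0257.
So the eigenvalues of A^T A are ≈ 0.0257, 38.9743 (all ≥ 0, as they must be for A^T A). The largest is λ_max = (39 + sqrt(1517))/2 ≈ 38.9743, hence ||A||_2 = sqrt(λ_max) = sqrt((39 + sqrt(1517))/2) ≈ 6.2429.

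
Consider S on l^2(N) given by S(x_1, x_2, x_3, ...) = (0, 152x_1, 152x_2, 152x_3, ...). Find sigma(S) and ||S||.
sigma(S) = closed disk {z in C : |z| ≤ 152}; ||S|| = 152

Note S = 152·U where U is the unit right shift (U x)_k = x_{k-1} (with x_0 := 0); so ||S|| = 152||U|| and sigma(S) = 152·sigma(U). ||S x||^2 = sum_{k≥1} |152x_k|^2 = 23104||x||^2, so ||S|| = 152 and sigma(S) ⊂ {|z| ≤ 152}. For any |lambda| < 152, the equation (S - lambda I) x = 0 forces x_1 = 0, then 152x_k = lambda x_{k+1} ⇒ x = 0, so S has no eigenvalues. But (S - lambda I) is not surjective for |lambda| < 152: solving (S - lambda I) x = e_1 would require x_n proportional to (lambda/152)^(-n), which is not in l^2. So every |lambda| < 152 lies in the residual spectrum. The boundary |lambda| = 152 is in the approximate point spectrum (the spectrum is closed). Hence sigma(S) is the closed disk of radius 152.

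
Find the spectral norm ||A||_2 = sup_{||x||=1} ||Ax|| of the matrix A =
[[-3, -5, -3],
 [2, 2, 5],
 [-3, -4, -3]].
||A||_2 ≈ 10.1307 (= sqrt(largest eigenvalue of A^T A))

||A||_2 = sigma_max(A) = sqrt(lambda_max(A^T A)). Form the symmetric matrix M = A^T A =
[[22, 31, 28],
 [31, 45, 37],
 [28, 37, 43]].
Its characteristic polynomial (trace, sum of principal 2x2 minors, determinant of M give the coefficients) is
  p(λ) = det(λ I - M) = λ^3 - 110λ^2 + 757λ - 81.
No integer candidate from the rational root theorem (±divisors of 81) is a root, so the roots are irrational. The cubic discriminant is Δ = 4888687041 > 0, so there are three distinct real roots. p(0) = -81 and p(1) = 567 have opposite signs, so a root lies in (0, 1); Newton's method refines it to λ ≈ 0.1087. p(7) = 171 and p(8) = -553 have opposite signs, so a root lies in (7, 8); Newton's method refines it to λ ≈ 7.2595. p(102) = -6099 and p(103) = 3627 have opposite signs, so a root lies in (102, 103); Newton's method refines it to λ ≈ 102.6318. Check (Vieta): the three roots sum to 110, matching tr M = 110.
So the eigenvalues of A^T A are ≈ 0.1087, 7.2595, 102.6318 (all ≥ 0, as they must be for A^T A). The largest is λ_max ≈ 102.6318, hence ||A||_2 = sqrt(λ_max) ≈ 10.1307.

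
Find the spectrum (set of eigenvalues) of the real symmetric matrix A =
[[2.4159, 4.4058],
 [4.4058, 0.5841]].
sigma(A) ≈ {-3, 6}

A is real symmetric, so its spectrum consists of real eigenvalues. Expanding the characteristic polynomial of the displayed matrix gives
  det(λ I - A) = p(λ) = λ^2 + (-3)λ + (-18).
Solving p(λ) = 0 yields eigenvalues ≈ -3, 6. (A is shown rounded to 4 decimals, so these recover the underlying integer eigenvalues to within that precision.)
Verification: the trace of A = 3 equals the sum of eigenvalues 3, and det(A) ≈ -17.9999 matches the eigenvalue product -18.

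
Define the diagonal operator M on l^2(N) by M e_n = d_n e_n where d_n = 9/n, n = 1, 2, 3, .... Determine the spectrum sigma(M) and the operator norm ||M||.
sigma(M) = {9/n : n ≥ 1} ∪ {0}; ||M|| = 9

A bounded diagonal operator on l^2 with diagonal entries d_n has spectrum equal to the closure of {d_n : n ≥ 1}: every d_n is an eigenvalue (with eigenvector e_n), so {d_n} ⊂ sigma(M); the spectrum is closed, so its closure is too; and for lambda not in the closure, (M - lambda I) has bounded inverse (the diagonal entries 1/(d_n - lambda) are bounded). For our sequence d_n = 9/n, n = 1, 2, 3, ...:
  - {d_n} = {9/n : n ≥ 1}; the only limit point is 0
  - closure = {9/n : n ≥ 1} ∪ {0}
For the norm: a diagonal operator has ||M|| = sup_n |d_n|. Here d_n = 9/n is positive and decreasing, so sup_n |d_n| = d_1 = 9. So ||M|| = 9.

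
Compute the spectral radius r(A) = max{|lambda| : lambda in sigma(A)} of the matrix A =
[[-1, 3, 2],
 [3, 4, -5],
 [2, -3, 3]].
r(A) ≈ 7.5022

The eigenvalues of A are the roots of its characteristic polynomial. With M = A (coefficients from the trace, the sum of principal 2x2 minors, and det A):
  p(λ) = det(λ I - M) = λ^3 - 6λ^2 - 23λ + 88.
No integer candidate from the rational root theorem (±divisors of 88) is a root, so the roots are irrational. The cubic discriminant is Δ = 153248 > 0, so there are three distinct real roots. p(-5) = -72 and p(-4) = 20 have opposite signs, so a root lies in (-5, -4); Newton's method refines it to λ ≈ -4.2574. p(2) = 26 and p(3) = -8 have opposite signs, so a root lies in (2, 3); Newton's method refines it to λ ≈ 2.7552. p(7) = -24 and p(8) = 32 have opposite signs, so a root lies in (7, 8); Newton's method refines it to λ ≈ 7.5022. Check (Vieta): the three roots sum to 6, matching tr M = 6.
Thus the eigenvalues (to 4 decimals) are -4.2574 (modulus 4.2574); 2.7552 (modulus 2.7552); 7.5022 (modulus 7.5022). The spectral radius is the largest modulus: r(A) ≈ 7.5022. (Cross-check: r(A) ≤ ||A||_2 ≈ 7.8285; equality holds whenever A is normal, though it can also hold for some non-normal A.)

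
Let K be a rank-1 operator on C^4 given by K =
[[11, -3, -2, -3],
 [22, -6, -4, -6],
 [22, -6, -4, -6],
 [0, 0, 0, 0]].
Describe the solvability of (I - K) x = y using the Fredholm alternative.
(I - K) is singular (det(I - K) = 0, i.e. 1 ∈ sigma(K)). (I - K) x = y is solvable iff y ⊥ ker((I - K)^*) = span{(11, -3, -2, -3)}, i.e. iff 11y_1 - 3y_2 - 2y_3 - 3y_4 = 0. When solvable, the solutions are x = y + c·(1, 2, 2, 0), c arbitrary (ker(I - K) = span{(1, 2, 2, 0)}, dimension 1).

K has rank 1, so it is an outer product K = u v^T: every row of K is a multiple of one row vector. Reading off the entries, u = (1, 2, 2, 0) and v = (11, -3, -2, -3) (row i of K equals u_i·v^T). A rank-one matrix u v^T satisfies K u = u (v·u) and kills the (3)-dimensional subspace v^⊥, so its characteristic polynomial is lambda^3 (lambda - v·u) with v·u = tr K = 1. Hence the eigenvalues of I - K are 1 (multiplicity 3) and 1 - (1) = 0, so det(I - K) = 0. (Direct check: I - K =
[[-10, 3, 2, 3],
 [-22, 7, 4, 6],
 [-22, 6, 5, 6],
 [0, 0, 0, 1]]
has determinant 0.) So 1 is an eigenvalue of K and (I - K) is not invertible. The finite-dimensional Fredholm alternative says: either (I - K) is invertible, or ker(I - K) ≠ {0} and then range(I - K) = ker((I - K)^*)^⊥, with dim ker(I - K) = dim ker((I - K)^*). We are in the second case, so we need both kernels. Kernel of I - K: (I - K) u = u - u (v·u) = u - u = 0, so ker(I - K) = span{u} = span{(1, 2, 2, 0)} (it is exactly 1-dimensional because rank(I - K) = 3). Kernel of the adjoint: K is real, so (I - K)^* = I - K^T = I - v u^T, and (I - v u^T) v = v - v (u·v) = 0; hence ker((I - K)^*) = span{v} = span{(11, -3, -2, -3)}. Therefore (I - K) x = y is solvable iff <y, v> = 0, i.e. iff 11y_1 - 3y_2 - 2y_3 - 3y_4 = 0. When this holds, K y = u (v·y) = 0, so (I - K) y = y and x = y is a particular solution; the full solution set is the line x = y + c·u = y + c·(1, 2, 2, 0), c ∈ C.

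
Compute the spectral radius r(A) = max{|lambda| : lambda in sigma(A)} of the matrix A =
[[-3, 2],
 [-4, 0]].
r(A) = sqrt(8) ≈ 2.8284

The eigenvalues of A are the roots of its characteristic polynomial. With M = A (coefficients from the trace and determinant):
  p(λ) = det(λ I - M) = λ^2 + 3λ + 8.
For λ^2 + 3λ + 8 the discriminant is -23. It is negative, so the roots are the complex-conjugate pair λ = -3/2 ± (sqrt(23)/2) i ≈ -1.5 ± 2.3979i. For a conjugate pair the product of the roots equals the constant term, so |λ|^2 = 8 and |λ| = sqrt(8) ≈ 2.8284.
Thus the eigenvalues (to 4 decimals) are -1.5 ± 2.3979i (modulus 2.8284). The spectral radius is the largest modulus: r(A) = sqrt(8) ≈ 2.8284. (Cross-check: r(A) ≤ ||A||_2 ≈ 5.1569; equality holds whenever A is normal, though it can also hold for some non-normal A.)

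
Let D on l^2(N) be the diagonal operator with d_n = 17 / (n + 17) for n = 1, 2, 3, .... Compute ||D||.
||D|| = 17/18 (attained at n = 1)

For D diagonal, ||D|| = sup_n |d_n| = sup_n 17/(n + 17). This is positive and strictly decreasing in n, so the supremum is attained at n = 1: d_1 = 17/(1 + 17) = 17/18. Hence ||D|| = 17/18.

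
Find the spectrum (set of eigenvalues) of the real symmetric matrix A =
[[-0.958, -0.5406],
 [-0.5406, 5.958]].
sigma(A) ≈ {-1, 6}

A is real symmetric, so its spectrum consists of real eigenvalues. Expanding the characteristic polynomial of the displayed matrix gives
  det(λ I - A) = p(λ) = λ^2 + (-5)λ + (-6).
Solving p(λ) = 0 yields eigenvalues ≈ -1, 6. (A is shown rounded to 4 decimals, so these recover the underlying integer eigenvalues to within that precision.)
Verification: the trace of A = 5 equals the sum of eigenvalues 5, and det(A) ≈ -6.0000 matches the eigenvalue product -6.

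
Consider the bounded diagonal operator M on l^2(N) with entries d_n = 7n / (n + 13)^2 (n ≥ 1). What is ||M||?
||M|| = 7/52 (attained at n = 13)

For M diagonal, ||M|| = sup_n |d_n|. Treat f(x) = 7x / (x + 13)^2 for real x > 0. By the quotient rule, f'(x) = 7(13 - x)/(x + 13)^3, which is positive for x < 13 and negative for x > 13. So f has a unique maximum at x = 13, and since 13 is a positive integer, the supremum over n ≥ 1 is attained at n = 13: d_13 = 7·13/(13 + 13)^2 = 7·13/676 = 7/52. Hence ||M|| = 7/52.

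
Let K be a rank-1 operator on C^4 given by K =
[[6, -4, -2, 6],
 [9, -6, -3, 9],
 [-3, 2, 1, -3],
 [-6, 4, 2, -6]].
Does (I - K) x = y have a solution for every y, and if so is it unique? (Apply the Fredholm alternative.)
(I - K) is invertible (det(I - K) = 6 ≠ 0), so for every y in C^4 the equation (I - K) x = y has a unique solution.

K has rank 1, so it is an outer product K = u v^T: every row of K is a multiple of one row vector. Reading off the entries, u = (2, 3, -1, -2) and v = (3, -2, -1, 3) (row i of K equals u_i·v^T). A rank-one matrix u v^T satisfies K u = u (v·u) and kills the (3)-dimensional subspace v^⊥, so its characteristic polynomial is lambda^3 (lambda - v·u) with v·u = tr K = -5. Hence the eigenvalues of I - K are 1 (multiplicity 3) and 1 - (-5) = 6, so det(I - K) = 6. (Direct check: I - K =
[[-5, 4, 2, -6],
 [-9, 7, 3, -9],
 [3, -2, 0, 3],
 [6, -4, -2, 7]]
has determinant 6.) The finite-dimensional Fredholm alternative says: either (I - K) is invertible, or ker(I - K) ≠ {0} and then range(I - K) = ker((I - K)^*)^⊥, with dim ker(I - K) = dim ker((I - K)^*). Since det(I - K) ≠ 0, 1 is not an eigenvalue of K and ker(I - K) = {0}, so we are in the first case: for every y there is a unique x = (I - K)^(-1) y. Explicitly, by the Sherman–Morrison formula, (I - u v^T)^(-1) = I + u v^T/(1 - v·u), i.e. (I - K)^(-1) = I + K/(6).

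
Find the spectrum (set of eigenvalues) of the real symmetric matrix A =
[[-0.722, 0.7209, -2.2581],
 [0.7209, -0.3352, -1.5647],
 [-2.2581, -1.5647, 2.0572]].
sigma(A) ≈ {-2, -1, 4}

A is real symmetric, so its spectrum consists of real eigenvalues. Expanding the characteristic polynomial of the displayed matrix gives
  det(λ I - A) = p(λ) = λ^3 + (-1)λ^2 + (-10)λ + (-8).
Solving p(λ) = 0 yields eigenvalues ≈ -2, -1, 4. (A is shown rounded to 4 decimals, so these recover the underlying integer eigenvalues to within that precision.)
Verification: the trace of A = 1 equals the sum of eigenvalues 1, and det(A) ≈ 7.9998 matches the eigenvalue product 8.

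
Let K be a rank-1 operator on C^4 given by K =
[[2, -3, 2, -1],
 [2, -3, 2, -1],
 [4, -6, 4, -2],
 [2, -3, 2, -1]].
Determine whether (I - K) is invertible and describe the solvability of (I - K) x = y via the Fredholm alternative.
(I - K) is invertible (det(I - K) = -1 ≠ 0), so for every y in C^4 the equation (I - K) x = y has a unique solution.

K has rank 1, so it is an outer product K = u v^T: every row of K is a multiple of one row vector. Reading off the entries, u = (-1, -1, -2, -1) and v = (-2, 3, -2, 1) (row i of K equals u_i·v^T). A rank-one matrix u v^T satisfies K u = u (v·u) and kills the (3)-dimensional subspace v^⊥, so its characteristic polynomial is lambda^3 (lambda - v·u) with v·u = tr K = 2. Hence the eigenvalues of I - K are 1 (multiplicity 3) and 1 - (2) = -1, so det(I - K) = -1. (Direct check: I - K =
[[-1, 3, -2, 1],
 [-2, 4, -2, 1],
 [-4, 6, -3, 2],
 [-2, 3, -2, 2]]
has determinant -1.) The finite-dimensional Fredholm alternative says: either (I - K) is invertible, or ker(I - K) ≠ {0} and then range(I - K) = ker((I - K)^*)^⊥, with dim ker(I - K) = dim ker((I - K)^*). Since det(I - K) ≠ 0, 1 is not an eigenvalue of K and ker(I - K) = {0}, so we are in the first case: for every y there is a unique x = (I - K)^(-1) y. Explicitly, by the Sherman–Morrison formula, (I - u v^T)^(-1) = I + u v^T/(1 - v·u), i.e. (I - K)^(-1) = I - K.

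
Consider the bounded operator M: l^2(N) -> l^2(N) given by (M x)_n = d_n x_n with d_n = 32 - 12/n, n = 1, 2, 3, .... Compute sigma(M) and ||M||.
sigma(M) = {32 - 12/n : n ≥ 1} ∪ {32}; ||M|| = 32

A bounded diagonal operator on l^2 with diagonal entries d_n has spectrum equal to the closure of {d_n : n ≥ 1}: every d_n is an eigenvalue (with eigenvector e_n), so {d_n} ⊂ sigma(M); the spectrum is closed, so its closure is too; and for lambda not in the closure, (M - lambda I) has bounded inverse (the diagonal entries 1/(d_n - lambda) are bounded). For our sequence d_n = 32 - 12/n, n = 1, 2, 3, ...:
  - {d_n} = {32 - 12/n : n ≥ 1}; the only limit point is 32
  - closure = {32 - 12/n : n ≥ 1} ∪ {32}
For the norm: a diagonal operator has ||M|| = sup_n |d_n|. Here d_n = 32 - 12/n increases monotonically from d_1 = 20 toward 32, with all terms in [20, 32); so sup_n |d_n| = 32 (the supremum is the limit, not attained). So ||M|| = 32.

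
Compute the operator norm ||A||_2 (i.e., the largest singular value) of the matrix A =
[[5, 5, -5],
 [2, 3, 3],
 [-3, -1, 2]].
||A||_2 ≈ 9.4285 (= sqrt(largest eigenvalue of A^T A))

||A||_2 = sigma_max(A) = sqrt(lambda_max(A^T A)). Form the symmetric matrix M = A^T A =
[[38, 34, -25],
 [34, 35, -18],
 [-25, -18, 38]].
Its characteristic polynomial (trace, sum of principal 2x2 minors, determinant of M give the coefficients) is
  p(λ) = det(λ I - M) = λ^3 - 111λ^2 + 1999λ - 3025.
No integer candidate from the rational root theorem (±divisors of 3025) is a root, so the roots are irrational. The cubic discriminant is Δ = 12569158400 > 0, so there are three distinct real roots. p(1) = -1136 and p(2) = 537 have opposite signs, so a root lies in (1, 2); Newton's method refines it to λ ≈ 1.6649. p(20) = 555 and p(21) = -736 have opposite signs, so a root lies in (20, 21); Newton's method refines it to λ ≈ 20.4394. p(88) = -5225 and p(89) = 624 have opposite signs, so a root lies in (88, 89); Newton's method refines it to λ ≈ 88.8958. Check (Vieta): the three roots sum to 111, matching tr M = 111.
So the eigenvalues of A^T A are ≈ 1.6649, 20.4394, 88.8958 (all ≥ 0, as they must be for A^T A). The largest is λ_max ≈ 88.8958, hence ||A||_2 = sqrt(λ_max) ≈ 9.4285.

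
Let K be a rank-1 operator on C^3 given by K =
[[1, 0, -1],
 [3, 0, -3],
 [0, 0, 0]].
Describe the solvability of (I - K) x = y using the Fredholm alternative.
(I - K) is singular (det(I - K) = 0, i.e. 1 ∈ sigma(K)). (I - K) x = y is solvable iff y ⊥ ker((I - K)^*) = span{(1, 0, -1)}, i.e. iff y_1 - y_3 = 0. When solvable, the solutions are x = y + c·(1, 3, 0), c arbitrary (ker(I - K) = span{(1, 3, 0)}, dimension 1).

K has rank 1, so it is an outer product K = u v^T: every row of K is a multiple of one row vector. Reading off the entries, u = (1, 3, 0) and v = (1, 0, -1) (row i of K equals u_i·v^T). A rank-one matrix u v^T satisfies K u = u (v·u) and kills the (2)-dimensional subspace v^⊥, so its characteristic polynomial is lambda^2 (lambda - v·u) with v·u = tr K = 1. Hence the eigenvalues of I - K are 1 (multiplicity 2) and 1 - (1) = 0, so det(I - K) = 0. (Direct check: I - K =
[[0, 0, 1],
 [-3, 1, 3],
 [0, 0, 1]]
has determinant 0.) So 1 is an eigenvalue of K and (I - K) is not invertible. The finite-dimensional Fredholm alternative says: either (I - K) is invertible, or ker(I - K) ≠ {0} and then range(I - K) = ker((I - K)^*)^⊥, with dim ker(I - K) = dim ker((I - K)^*). We are in the second case, so we need both kernels. Kernel of I - K: (I - K) u = u - u (v·u) = u - u = 0, so ker(I - K) = span{u} = span{(1, 3, 0)} (it is exactly 1-dimensional because rank(I - K) = 2). Kernel of the adjoint: K is real, so (I - K)^* = I - K^T = I - v u^T, and (I - v u^T) v = v - v (u·v) = 0; hence ker((I - K)^*) = span{v} = span{(1, 0, -1)}. Therefore (I - K) x = y is solvable iff <y, v> = 0, i.e. iff y_1 - y_3 = 0. When this holds, K y = u (v·y) = 0, so (I - K) y = y and x = y is a particular solution; the full solution set is the line x = y + c·u = y + c·(1, 3, 0), c ∈ C.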